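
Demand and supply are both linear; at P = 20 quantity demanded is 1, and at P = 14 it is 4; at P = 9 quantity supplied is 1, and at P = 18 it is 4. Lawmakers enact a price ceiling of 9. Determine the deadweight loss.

12.10

Demand slope = (14 − 20)/(4 − 1) = −2, so P = 22 − 2Q.
Supply slope = (18 − 9)/(4 − 1) = 3, so P = 6 + 3Q.
Competitive equilibrium: 22 − 2Q = 6 + 3Q → Q* = 3.2, P* = 15.6.
At the ceiling P = 9, quantity supplied = (9 − 6)/3 = 1.
Willingness to pay at Q' = 1: 22 − 2·1 = 20.
ΔQ = 3.2 − 1 = 2.2; wedge = 20 − 9 = 11.
Deadweight loss = ½ × 2.2 × 11 = 12.10.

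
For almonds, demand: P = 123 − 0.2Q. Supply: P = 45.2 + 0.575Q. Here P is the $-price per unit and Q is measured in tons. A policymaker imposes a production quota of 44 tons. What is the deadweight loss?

$1232.06

Competitive equilibrium: 123 − 0.2Q = 45.2 + 0.575Q → Q* = 100.3871, P* = 102.9226.
At Q = 44: demand price = 123 − 0.2·44 = 114.2; supply price = 45.2 + 0.575·44 = 70.5.
ΔQ = 100.3871 − 44 = 56.3871; wedge = 114.2 − 70.5 = 43.7.
The triangle = ½ × 56.3871 × 43.7 = $1232.06.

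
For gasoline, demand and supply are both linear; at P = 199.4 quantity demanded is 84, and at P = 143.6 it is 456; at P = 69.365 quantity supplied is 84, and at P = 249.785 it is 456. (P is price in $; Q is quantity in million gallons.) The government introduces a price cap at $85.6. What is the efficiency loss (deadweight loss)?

Demand slope = (143.6 − 199.4)/(456 − 84) = −0.15, so P = 212 − 0.15Q.
Supply slope = (249.785 − 69.365)/(456 − 84) = 0.485, so P = 28.625 + 0.485Q.
Competitive equilibrium: 212 − 0.15Q = 28.625 + 0.485Q → Q* = 288.7795, P* = 168.6831.
At the ceiling P = 85.6, quantity supplied = (85.6 − 28.625)/0.485 = 117.4742.
Willingness to pay at Q' = 117.4742: 212 − 0.15·117.4742 = 194.3789.
ΔQ = 288.7795 − 117.4742 = 171.3053; wedge = 194.3789 − 85.6 = 108.7789.
The triangle = ½ × 171.3053 × 108.7789 = $9317.20 million.

$9317.20 million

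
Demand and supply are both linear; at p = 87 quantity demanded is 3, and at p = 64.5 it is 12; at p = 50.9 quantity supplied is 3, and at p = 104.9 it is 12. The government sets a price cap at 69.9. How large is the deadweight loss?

Demand slope = (64.5 − 87)/(12 − 3) = −2.5, so p = 94.5 − 2.5q.
Supply slope = (104.9 − 50.9)/(12 − 3) = 6, so p = 32.9 + 6q.
Competitive equilibrium: 94.5 − 2.5q = 32.9 + 6q → q* = 7.2471, p* = 76.3824.
At the ceiling p = 69.9, quantity supplied = (69.9 − 32.9)/6 = 6.1667.
Willingness to pay at q' = 6.1667: 94.5 − 2.5·6.1667 = 79.0833.
Δq = 7.2471 − 6.1667 = 1.0804; wedge = 79.0833 − 69.9 = 9.1833.
Welfare loss = ½ × 1.0804 × 9.1833 = 4.96.

4.96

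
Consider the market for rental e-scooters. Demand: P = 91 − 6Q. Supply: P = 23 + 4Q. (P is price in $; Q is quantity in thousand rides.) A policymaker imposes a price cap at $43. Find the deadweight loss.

$16.20 thousand

Competitive equilibrium: 91 − 6Q = 23 + 4Q → Q* = 6.8, P* = 50.2.
At the ceiling P = 43, quantity supplied = (43 − 23)/4 = 5.
Willingness to pay at Q' = 5: 91 − 6·5 = 61.
ΔQ = 6.8 − 5 = 1.8; wedge = 61 − 43 = 18.
Deadweight loss = ½ × 1.8 × 18 = $16.20 thousand.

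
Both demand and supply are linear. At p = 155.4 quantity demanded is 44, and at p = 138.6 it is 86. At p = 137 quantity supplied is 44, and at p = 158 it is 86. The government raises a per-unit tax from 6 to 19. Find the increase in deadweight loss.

Demand slope = (138.6 − 155.4)/(86 − 44) = −0.4, so p = 173 − 0.4q.
Supply slope = (158 − 137)/(86 − 44) = 0.5, so p = 115 + 0.5q.
Competitive equilibrium: 173 − 0.4q = 115 + 0.5q → q* = 64.4444, p* = 147.2222.
For a per-unit tax t: Δq = t/0.9, so DWL = ½·t·(t/0.9) = t²/1.8.
At t = 6: DWL = 20. At t = 19: DWL = 200.556.
Increase = 200.556 − 20 = 180.56.

180.56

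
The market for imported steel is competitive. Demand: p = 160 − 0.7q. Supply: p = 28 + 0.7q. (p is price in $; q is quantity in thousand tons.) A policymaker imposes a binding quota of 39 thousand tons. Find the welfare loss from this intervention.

Competitive equilibrium: 160 − 0.7q = 28 + 0.7q → q* = 94.2857, p* = 94.
At q = 39: demand price = 160 − 0.7·39 = 132.7; supply price = 28 + 0.7·39 = 55.3.
Δq = 94.2857 − 39 = 55.2857; wedge = 132.7 − 55.3 = 77.4.
DWL = ½ × 55.2857 × 77.4 = $2139.56 thousand.

$2139.56 thousand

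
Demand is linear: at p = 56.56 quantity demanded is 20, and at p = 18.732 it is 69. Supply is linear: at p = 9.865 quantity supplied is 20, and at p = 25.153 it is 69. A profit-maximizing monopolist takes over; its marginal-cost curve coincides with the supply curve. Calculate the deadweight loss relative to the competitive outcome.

373.09

Demand slope = (18.732 − 56.56)/(69 − 20) = −0.772, so p = 72 − 0.772q.
Supply slope = (25.153 − 9.865)/(69 − 20) = 0.312, so p = 3.625 + 0.312q.
Competitive equilibrium: 72 − 0.772q = 3.625 + 0.312q → q* = 63.0766, p* = 23.3049.
Marginal revenue: MR = 72 − 1.544q. Set MR = MC: 72 − 1.544q = 3.625 + 0.312q → q_m = 36.84.
Price p_m = 72 − 0.772·36.84 = 43.5595; MC(q_m) = 3.625 + 0.312·36.84 = 15.1191.
Competitive q* = 63.0766, so Δq = 26.2366; wedge = 43.5595 − 15.1191 = 28.4404.
The triangle = ½ × 26.2366 × 28.4404 = 373.09.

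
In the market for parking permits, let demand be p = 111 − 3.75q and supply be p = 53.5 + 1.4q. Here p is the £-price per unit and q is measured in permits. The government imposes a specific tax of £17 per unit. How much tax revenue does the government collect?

£133.69

Competitive equilibrium: 111 − 3.75q = 53.5 + 1.4q → q* = 11.165, p* = 69.1311.
With the tax, the buyer price exceeds the seller price by 17: (111 − 3.75q) − (53.5 + 1.4q) = 17 → q' = 7.8641.
Tax revenue = 17 × 7.8641 = £133.69.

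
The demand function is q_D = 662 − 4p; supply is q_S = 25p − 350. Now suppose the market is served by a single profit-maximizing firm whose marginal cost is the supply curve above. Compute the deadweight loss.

In inverse form: demand p = 165.5 − 0.25q, supply p = 14 + 0.04q.
Competitive equilibrium: 165.5 − 0.25q = 14 + 0.04q → q* = 522.4138, p* = 34.8966.
Marginal revenue: MR = 165.5 − 0.5q. Set MR = MC: 165.5 − 0.5q = 14 + 0.04q → q_m = 280.5556.
Price p_m = 165.5 − 0.25·280.5556 = 95.3611; MC(q_m) = 14 + 0.04·280.5556 = 25.2222.
Competitive q* = 522.4138, so Δq = 241.8582; wedge = 95.3611 − 25.2222 = 70.1389.
The triangle = ½ × 241.8582 × 70.1389 = 8481.83.

8481.83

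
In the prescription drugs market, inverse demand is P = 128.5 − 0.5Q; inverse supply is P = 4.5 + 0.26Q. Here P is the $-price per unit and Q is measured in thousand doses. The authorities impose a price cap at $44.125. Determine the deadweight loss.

$43.95 thousand

Competitive equilibrium: 128.5 − 0.5Q = 4.5 + 0.26Q → Q* = 163.1579, P* = 46.9211.
At the ceiling P = 44.125, quantity supplied = (44.125 − 4.5)/0.26 = 152.4038.
Willingness to pay at Q' = 152.4038: 128.5 − 0.5·152.4038 = 52.2981.
ΔQ = 163.1579 − 152.4038 = 10.7541; wedge = 52.2981 − 44.125 = 8.1731.
Welfare loss = ½ × 10.7541 × 8.1731 = $43.95 thousand.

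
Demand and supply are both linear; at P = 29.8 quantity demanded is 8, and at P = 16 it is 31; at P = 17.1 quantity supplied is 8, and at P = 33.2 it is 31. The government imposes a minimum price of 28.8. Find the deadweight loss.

Demand slope = (16 − 29.8)/(31 − 8) = −0.6, so P = 34.6 − 0.6Q.
Supply slope = (33.2 − 17.1)/(31 − 8) = 0.7, so P = 11.5 + 0.7Q.
Competitive equilibrium: 34.6 − 0.6Q = 11.5 + 0.7Q → Q* = 17.7692, P* = 23.9385.
At the floor P = 28.8, quantity demanded = (34.6 − 28.8)/0.6 = 9.6667.
Sellers' marginal cost at Q' = 9.6667: 11.5 + 0.7·9.6667 = 18.2667.
ΔQ = 17.7692 − 9.6667 = 8.1025; wedge = 28.8 − 18.2667 = 10.5333.
The triangle = ½ × 8.1025 × 10.5333 = 42.67.

42.67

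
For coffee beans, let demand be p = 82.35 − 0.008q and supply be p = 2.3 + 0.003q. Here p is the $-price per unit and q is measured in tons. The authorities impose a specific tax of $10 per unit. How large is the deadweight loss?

$4545.45

Competitive equilibrium: 82.35 − 0.008q = 2.3 + 0.003q → q* = 7277.2727, p* = 24.1318.
With the tax, the buyer price exceeds the seller price by 10: (82.35 − 0.008q) − (2.3 + 0.003q) = 10 → q' = 6368.1818.
Δq = 7277.2727 − 6368.1818 = 909.0909; the wedge equals the tax, 10.
Deadweight loss = ½ × 909.0909 × 10 = $4545.45.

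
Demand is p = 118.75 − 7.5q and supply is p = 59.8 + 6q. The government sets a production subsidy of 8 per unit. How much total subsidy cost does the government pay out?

39.67

Competitive equilibrium: 118.75 − 7.5q = 59.8 + 6q → q* = 4.3667, p* = 86.
The subsidy lowers effective supply by 8: p = 51.8 + 6q.
New quantity: 118.75 − 7.5q = 51.8 + 6q → q' = 4.9593.
Total subsidy cost = 8 × 4.9593 = 39.67.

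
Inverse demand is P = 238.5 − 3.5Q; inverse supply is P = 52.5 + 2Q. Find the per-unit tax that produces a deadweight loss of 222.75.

49.5

Competitive equilibrium: 238.5 − 3.5Q = 52.5 + 2Q → Q* = 33.8182, P* = 120.1364.
A tax t gives ΔQ = t/5.5 and wedge t, so DWL = t²/11.
t²/11 = 222.75 → t² = 2450.25 → t = 49.5.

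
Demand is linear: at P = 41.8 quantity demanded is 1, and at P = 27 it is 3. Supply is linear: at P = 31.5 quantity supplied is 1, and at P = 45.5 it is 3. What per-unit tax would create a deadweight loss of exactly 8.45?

Demand slope = (27 − 41.8)/(3 − 1) = −7.4, so P = 49.2 − 7.4Q.
Supply slope = (45.5 − 31.5)/(3 − 1) = 7, so P = 24.5 + 7Q.
Competitive equilibrium: 49.2 − 7.4Q = 24.5 + 7Q → Q* = 1.7153, P* = 36.5069.
A tax t gives ΔQ = t/14.4 and wedge t, so DWL = t²/28.8.
t²/28.8 = 8.45 → t² = 243.36 → t = 15.6.

15.6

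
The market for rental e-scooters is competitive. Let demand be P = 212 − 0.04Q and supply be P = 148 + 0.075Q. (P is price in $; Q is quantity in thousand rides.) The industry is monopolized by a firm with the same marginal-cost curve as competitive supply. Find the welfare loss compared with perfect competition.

$1186.01 thousand

Competitive equilibrium: 212 − 0.04Q = 148 + 0.075Q → Q* = 556.52174, P* = 189.73913.
Marginal revenue: MR = 212 − 0.08Q. Set MR = MC: 212 − 0.08Q = 148 + 0.075Q → Q_m = 412.90323.
Price P_m = 212 − 0.04·412.90323 = 195.48387; MC(Q_m) = 148 + 0.075·412.90323 = 178.96774.
Competitive Q* = 556.52174, so ΔQ = 143.61851; wedge = 195.48387 − 178.96774 = 16.51613.
DWL = ½ × 143.61851 × 16.51613 = $1186.01 thousand.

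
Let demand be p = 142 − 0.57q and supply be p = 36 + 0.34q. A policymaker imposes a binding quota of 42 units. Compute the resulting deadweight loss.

2524.25

Competitive equilibrium: 142 − 0.57q = 36 + 0.34q → q* = 116.4835, p* = 75.6044.
At q = 42: demand price = 142 − 0.57·42 = 118.06; supply price = 36 + 0.34·42 = 50.28.
Δq = 116.4835 − 42 = 74.4835; wedge = 118.06 − 50.28 = 67.78.
Deadweight loss = ½ × 74.4835 × 67.78 = 2524.25.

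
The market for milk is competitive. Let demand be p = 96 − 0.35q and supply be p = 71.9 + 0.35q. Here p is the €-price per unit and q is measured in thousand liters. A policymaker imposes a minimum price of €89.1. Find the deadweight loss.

€75.78 thousand

Competitive equilibrium: 96 − 0.35q = 71.9 + 0.35q → q* = 34.4286, p* = 83.95.
At the floor p = 89.1, quantity demanded = (96 − 89.1)/0.35 = 19.7143.
Sellers' marginal cost at q' = 19.7143: 71.9 + 0.35·19.7143 = 78.8.
Δq = 34.4286 − 19.7143 = 14.7143; wedge = 89.1 − 78.8 = 10.3.
The triangle = ½ × 14.7143 × 10.3 = €75.78 thousand.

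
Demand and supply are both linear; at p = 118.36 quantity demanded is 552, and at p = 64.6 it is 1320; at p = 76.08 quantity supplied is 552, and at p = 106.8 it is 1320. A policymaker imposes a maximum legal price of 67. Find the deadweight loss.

Demand slope = (64.6 − 118.36)/(1320 − 552) = −0.07, so p = 157 − 0.07q.
Supply slope = (106.8 − 76.08)/(1320 − 552) = 0.04, so p = 54 + 0.04q.
Competitive equilibrium: 157 − 0.07q = 54 + 0.04q → q* = 936.3636, p* = 91.4545.
At the ceiling p = 67, quantity supplied = (67 − 54)/0.04 = 325.
Willingness to pay at q' = 325: 157 − 0.07·325 = 134.25.
Δq = 936.3636 − 325 = 611.3636; wedge = 134.25 − 67 = 67.25.
DWL = ½ × 611.3636 × 67.25 = 20557.10.

20557.10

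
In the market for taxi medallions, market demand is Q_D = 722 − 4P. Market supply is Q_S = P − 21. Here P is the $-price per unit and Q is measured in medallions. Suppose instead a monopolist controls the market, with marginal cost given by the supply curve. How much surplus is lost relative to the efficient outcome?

$282.67

In inverse form: demand P = 180.5 − 0.25Q, supply P = 21 + Q.
Competitive equilibrium: 180.5 − 0.25Q = 21 + Q → Q* = 127.6, P* = 148.6.
Marginal revenue: MR = 180.5 − 0.5Q. Set MR = MC: 180.5 − 0.5Q = 21 + Q → Q_m = 106.3333.
Price P_m = 180.5 − 0.25·106.3333 = 153.9167; MC(Q_m) = 21 + 1·106.3333 = 127.3333.
Competitive Q* = 127.6, so ΔQ = 21.2667; wedge = 153.9167 − 127.3333 = 26.5834.
The triangle = ½ × 21.2667 × 26.5834 = $282.67.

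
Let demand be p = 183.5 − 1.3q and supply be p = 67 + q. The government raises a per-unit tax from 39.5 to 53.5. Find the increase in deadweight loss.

283.04

Competitive equilibrium: 183.5 − 1.3q = 67 + q → q* = 50.6522, p* = 117.6522.
For a per-unit tax t: Δq = t/2.3, so DWL = ½·t·(t/2.3) = t²/4.6.
At t = 39.5: DWL = 339.185. At t = 53.5: DWL = 622.228.
Increase = 622.228 − 339.185 = 283.04.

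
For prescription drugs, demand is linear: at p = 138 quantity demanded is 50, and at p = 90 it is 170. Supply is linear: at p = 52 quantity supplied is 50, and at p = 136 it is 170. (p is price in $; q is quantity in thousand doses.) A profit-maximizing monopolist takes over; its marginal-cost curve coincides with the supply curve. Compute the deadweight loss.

$642.62 thousand

Demand slope = (90 − 138)/(170 − 50) = −0.4, so p = 158 − 0.4q.
Supply slope = (136 − 52)/(170 − 50) = 0.7, so p = 17 + 0.7q.
Competitive equilibrium: 158 − 0.4q = 17 + 0.7q → q* = 128.1818, p* = 106.7273.
Marginal revenue: MR = 158 − 0.8q. Set MR = MC: 158 − 0.8q = 17 + 0.7q → q_m = 94.
Price p_m = 158 − 0.4·94 = 120.4; MC(q_m) = 17 + 0.7·94 = 82.8.
Competitive q* = 128.1818, so Δq = 34.1818; wedge = 120.4 − 82.8 = 37.6.
DWL = ½ × 34.1818 × 37.6 = $642.62 thousand.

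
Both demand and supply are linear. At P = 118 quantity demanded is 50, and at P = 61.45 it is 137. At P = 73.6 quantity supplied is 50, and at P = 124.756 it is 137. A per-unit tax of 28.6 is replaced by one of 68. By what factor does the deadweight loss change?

Demand slope = (61.45 − 118)/(137 − 50) = −0.65, so P = 150.5 − 0.65Q.
Supply slope = (124.756 − 73.6)/(137 − 50) = 0.588, so P = 44.2 + 0.588Q.
Competitive equilibrium: 150.5 − 0.65Q = 44.2 + 0.588Q → Q* = 85.8643, P* = 94.6882.
For a per-unit tax t: ΔQ = t/1.238, so DWL = ½·t·(t/1.238) = t²/2.476.
At t = 28.6: DWL = 330.355. At t = 68: DWL = 1867.528.
Ratio = (68/28.6)² = 5.653.

5.653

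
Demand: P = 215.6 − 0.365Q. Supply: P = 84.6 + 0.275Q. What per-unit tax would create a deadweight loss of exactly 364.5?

Competitive equilibrium: 215.6 − 0.365Q = 84.6 + 0.275Q → Q* = 204.6875, P* = 140.8891.
A tax t gives ΔQ = t/0.64 and wedge t, so DWL = t²/1.28.
t²/1.28 = 364.5 → t² = 466.56 → t = 21.6.

21.6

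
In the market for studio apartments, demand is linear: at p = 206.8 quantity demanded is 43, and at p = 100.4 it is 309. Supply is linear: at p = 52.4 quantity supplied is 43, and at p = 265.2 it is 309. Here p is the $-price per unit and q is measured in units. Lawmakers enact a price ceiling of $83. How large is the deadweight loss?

$4905.10

Demand slope = (100.4 − 206.8)/(309 − 43) = −0.4, so p = 224 − 0.4q.
Supply slope = (265.2 − 52.4)/(309 − 43) = 0.8, so p = 18 + 0.8q.
Competitive equilibrium: 224 − 0.4q = 18 + 0.8q → q* = 171.66667, p* = 155.33333.
At the ceiling p = 83, quantity supplied = (83 − 18)/0.8 = 81.25.
Willingness to pay at q' = 81.25: 224 − 0.4·81.25 = 191.5.
Δq = 171.66667 − 81.25 = 90.41667; wedge = 191.5 − 83 = 108.5.
Welfare loss = ½ × 90.41667 × 108.5 = $4905.10.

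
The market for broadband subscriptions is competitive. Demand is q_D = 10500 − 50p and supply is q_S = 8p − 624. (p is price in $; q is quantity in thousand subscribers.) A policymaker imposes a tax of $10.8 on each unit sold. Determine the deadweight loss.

$402.21 thousand

In inverse form: demand p = 210 − 0.02q, supply p = 78 + 0.125q.
Competitive equilibrium: 210 − 0.02q = 78 + 0.125q → q* = 910.3448, p* = 191.7931.
With the tax, the buyer price exceeds the seller price by 10.8: (210 − 0.02q) − (78 + 0.125q) = 10.8 → q' = 835.8621.
Δq = 910.3448 − 835.8621 = 74.4827; the wedge equals the tax, 10.8.
The triangle = ½ × 74.4827 × 10.8 = $402.21 thousand.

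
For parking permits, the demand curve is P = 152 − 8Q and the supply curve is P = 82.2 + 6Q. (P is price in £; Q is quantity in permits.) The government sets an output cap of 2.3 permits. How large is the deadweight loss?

Competitive equilibrium: 152 − 8Q = 82.2 + 6Q → Q* = 4.9857, P* = 112.1143.
At Q = 2.3: demand price = 152 − 8·2.3 = 133.6; supply price = 82.2 + 6·2.3 = 96.
ΔQ = 4.9857 − 2.3 = 2.6857; wedge = 133.6 − 96 = 37.6.
DWL = ½ × 2.6857 × 37.6 = £50.49.

£50.49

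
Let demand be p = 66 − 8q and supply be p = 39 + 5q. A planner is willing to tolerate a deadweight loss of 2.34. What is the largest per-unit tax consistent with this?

Competitive equilibrium: 66 − 8q = 39 + 5q → q* = 2.0769, p* = 49.3846.
A tax t gives Δq = t/13 and wedge t, so DWL = t²/26.
t²/26 = 2.34 → t² = 60.84 → t = 7.8.

7.8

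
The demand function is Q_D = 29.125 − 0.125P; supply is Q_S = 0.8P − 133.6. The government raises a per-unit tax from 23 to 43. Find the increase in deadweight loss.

In inverse form: demand P = 233 − 8Q, supply P = 167 + 1.25Q.
Competitive equilibrium: 233 − 8Q = 167 + 1.25Q → Q* = 7.1351, P* = 175.9189.
For a per-unit tax t: ΔQ = t/9.25, so DWL = ½·t·(t/9.25) = t²/18.5.
At t = 23: DWL = 28.595. At t = 43: DWL = 99.946.
Increase = 99.946 − 28.595 = 71.35.

71.35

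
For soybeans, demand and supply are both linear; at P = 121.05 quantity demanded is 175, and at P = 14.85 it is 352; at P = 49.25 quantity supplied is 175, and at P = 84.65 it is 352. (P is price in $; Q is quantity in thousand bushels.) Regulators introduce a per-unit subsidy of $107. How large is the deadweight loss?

$7155.625 thousand

Demand slope = (14.85 − 121.05)/(352 − 175) = −0.6, so P = 226.05 − 0.6Q.
Supply slope = (84.65 − 49.25)/(352 − 175) = 0.2, so P = 14.25 + 0.2Q.
Competitive equilibrium: 226.05 − 0.6Q = 14.25 + 0.2Q → Q* = 264.75, P* = 67.2.
The subsidy lowers effective supply by 107: P = 0.2Q − 92.75.
New quantity: 226.05 − 0.6Q = 0.2Q − 92.75 → Q' = 398.5.
Overproduction ΔQ = 398.5 − 264.75 = 133.75; wedge = subsidy = 107.
The triangle = ½ × 133.75 × 107 = $7155.625 thousand.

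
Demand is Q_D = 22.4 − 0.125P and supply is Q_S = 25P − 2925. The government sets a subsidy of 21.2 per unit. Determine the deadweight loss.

27.95

In inverse form: demand P = 179.2 − 8Q, supply P = 117 + 0.04Q.
Competitive equilibrium: 179.2 − 8Q = 117 + 0.04Q → Q* = 7.7363, P* = 117.3095.
The subsidy lowers effective supply by 21.2: P = 95.8 + 0.04Q.
New quantity: 179.2 − 8Q = 95.8 + 0.04Q → Q' = 10.3731.
Overproduction ΔQ = 10.3731 − 7.7363 = 2.6368; wedge = subsidy = 21.2.
DWL = ½ × 2.6368 × 21.2 = 27.95.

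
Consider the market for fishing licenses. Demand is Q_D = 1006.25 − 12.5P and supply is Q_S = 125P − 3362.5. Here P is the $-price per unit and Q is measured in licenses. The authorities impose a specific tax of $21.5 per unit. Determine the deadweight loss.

In inverse form: demand P = 80.5 − 0.08Q, supply P = 26.9 + 0.008Q.
Competitive equilibrium: 80.5 − 0.08Q = 26.9 + 0.008Q → Q* = 609.0909, P* = 31.7727.
With the tax, the buyer price exceeds the seller price by 21.5: (80.5 − 0.08Q) − (26.9 + 0.008Q) = 21.5 → Q' = 364.7727.
ΔQ = 609.0909 − 364.7727 = 244.3182; the wedge equals the tax, 21.5.
Deadweight loss = ½ × 244.3182 × 21.5 = $2626.42.

$2626.42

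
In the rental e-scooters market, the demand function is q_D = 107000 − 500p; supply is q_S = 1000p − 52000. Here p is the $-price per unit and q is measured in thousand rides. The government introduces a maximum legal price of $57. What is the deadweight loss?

$3601500 thousand

In inverse form: demand p = 214 − 0.002q, supply p = 52 + 0.001q.
Competitive equilibrium: 214 − 0.002q = 52 + 0.001q → q* = 54000, p* = 106.
At the ceiling p = 57, quantity supplied = (57 − 52)/0.001 = 5000.
Willingness to pay at q' = 5000: 214 − 0.002·5000 = 204.
Δq = 54000 − 5000 = 49000; wedge = 204 − 57 = 147.
DWL = ½ × 49000 × 147 = $3601500 thousand.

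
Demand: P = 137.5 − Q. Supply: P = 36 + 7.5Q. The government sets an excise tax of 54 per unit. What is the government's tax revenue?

Competitive equilibrium: 137.5 − Q = 36 + 7.5Q → Q* = 11.9412, P* = 125.5588.
With the tax, the buyer price exceeds the seller price by 54: (137.5 − Q) − (36 + 7.5Q) = 54 → Q' = 5.5882.
Tax revenue = 54 × 5.5882 = 301.76.

301.76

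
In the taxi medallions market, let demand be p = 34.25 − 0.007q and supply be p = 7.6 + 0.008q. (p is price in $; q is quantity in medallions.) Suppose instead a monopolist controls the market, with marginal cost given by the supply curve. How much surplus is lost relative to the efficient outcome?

$2396.76

Competitive equilibrium: 34.25 − 0.007q = 7.6 + 0.008q → q* = 1776.666667, p* = 21.813333.
Marginal revenue: MR = 34.25 − 0.014q. Set MR = MC: 34.25 − 0.014q = 7.6 + 0.008q → q_m = 1211.363636.
Price p_m = 34.25 − 0.007·1211.363636 = 25.770455; MC(q_m) = 7.6 + 0.008·1211.363636 = 17.290909.
Competitive q* = 1776.666667, so Δq = 565.303031; wedge = 25.770455 − 17.290909 = 8.479546.
The triangle = ½ × 565.303031 × 8.479546 = $2396.76.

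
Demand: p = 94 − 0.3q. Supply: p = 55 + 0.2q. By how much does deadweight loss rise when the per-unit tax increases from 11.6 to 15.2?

96.48

Competitive equilibrium: 94 − 0.3q = 55 + 0.2q → q* = 78, p* = 70.6.
For a per-unit tax t: Δq = t/0.5, so DWL = ½·t·(t/0.5) = t²/1.
At t = 11.6: DWL = 134.56. At t = 15.2: DWL = 231.04.
Increase = 231.04 − 134.56 = 96.48.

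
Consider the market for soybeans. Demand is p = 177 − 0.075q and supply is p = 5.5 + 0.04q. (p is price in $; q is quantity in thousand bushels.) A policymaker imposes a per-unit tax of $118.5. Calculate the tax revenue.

Competitive equilibrium: 177 − 0.075q = 5.5 + 0.04q → q* = 1491.30435, p* = 65.15217.
With the tax, the buyer price exceeds the seller price by 118.5: (177 − 0.075q) − (5.5 + 0.04q) = 118.5 → q' = 460.86957.
Tax revenue = 118.5 × 460.86957 = $54613.04 thousand.

$54613.04 thousand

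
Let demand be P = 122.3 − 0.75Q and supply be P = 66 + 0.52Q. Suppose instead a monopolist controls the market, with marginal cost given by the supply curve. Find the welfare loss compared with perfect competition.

Competitive equilibrium: 122.3 − 0.75Q = 66 + 0.52Q → Q* = 44.3307, P* = 89.052.
Marginal revenue: MR = 122.3 − 1.5Q. Set MR = MC: 122.3 − 1.5Q = 66 + 0.52Q → Q_m = 27.8713.
Price P_m = 122.3 − 0.75·27.8713 = 101.3965; MC(Q_m) = 66 + 0.52·27.8713 = 80.4931.
Competitive Q* = 44.3307, so ΔQ = 16.4594; wedge = 101.3965 − 80.4931 = 20.9034.
Welfare loss = ½ × 16.4594 × 20.9034 = 172.03.

172.03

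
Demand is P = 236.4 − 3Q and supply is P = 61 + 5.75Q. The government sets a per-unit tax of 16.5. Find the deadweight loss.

Competitive equilibrium: 236.4 − 3Q = 61 + 5.75Q → Q* = 20.0457, P* = 176.2629.
With the tax, the buyer price exceeds the seller price by 16.5: (236.4 − 3Q) − (61 + 5.75Q) = 16.5 → Q' = 18.16.
ΔQ = 20.0457 − 18.16 = 1.8857; the wedge equals the tax, 16.5.
The triangle = ½ × 1.8857 × 16.5 = 15.56.

15.56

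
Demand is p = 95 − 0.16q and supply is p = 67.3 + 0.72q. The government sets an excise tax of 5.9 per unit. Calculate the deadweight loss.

Competitive equilibrium: 95 − 0.16q = 67.3 + 0.72q → q* = 31.4773, p* = 89.9636.
With the tax, the buyer price exceeds the seller price by 5.9: (95 − 0.16q) − (67.3 + 0.72q) = 5.9 → q' = 24.7727.
Δq = 31.4773 − 24.7727 = 6.7046; the wedge equals the tax, 5.9.
The triangle = ½ × 6.7046 × 5.9 = 19.78.

19.78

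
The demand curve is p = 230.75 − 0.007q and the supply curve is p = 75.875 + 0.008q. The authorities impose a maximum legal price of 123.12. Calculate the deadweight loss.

146481.57

Competitive equilibrium: 230.75 − 0.007q = 75.875 + 0.008q → q* = 10325, p* = 158.475.
At the ceiling p = 123.12, quantity supplied = (123.12 − 75.875)/0.008 = 5905.625.
Willingness to pay at q' = 5905.625: 230.75 − 0.007·5905.625 = 189.410625.
Δq = 10325 − 5905.625 = 4419.375; wedge = 189.410625 − 123.12 = 66.290625.
DWL = ½ × 4419.375 × 66.290625 = 146481.57.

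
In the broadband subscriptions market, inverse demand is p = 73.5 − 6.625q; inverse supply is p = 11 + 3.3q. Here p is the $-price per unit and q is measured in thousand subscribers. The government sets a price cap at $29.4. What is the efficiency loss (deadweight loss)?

Competitive equilibrium: 73.5 − 6.625q = 11 + 3.3q → q* = 6.2972, p* = 31.7809.
At the ceiling p = 29.4, quantity supplied = (29.4 − 11)/3.3 = 5.5758.
Willingness to pay at q' = 5.5758: 73.5 − 6.625·5.5758 = 36.5603.
Δq = 6.2972 − 5.5758 = 0.7214; wedge = 36.5603 − 29.4 = 7.1603.
DWL = ½ × 0.7214 × 7.1603 = $2.58 thousand.

$2.58 thousand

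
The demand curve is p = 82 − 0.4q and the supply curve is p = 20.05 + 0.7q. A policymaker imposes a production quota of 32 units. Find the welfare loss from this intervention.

325.26

Competitive equilibrium: 82 − 0.4q = 20.05 + 0.7q → q* = 56.3182, p* = 59.4727.
At q = 32: demand price = 82 − 0.4·32 = 69.2; supply price = 20.05 + 0.7·32 = 42.45.
Δq = 56.3182 − 32 = 24.3182; wedge = 69.2 − 42.45 = 26.75.
Deadweight loss = ½ × 24.3182 × 26.75 = 325.26.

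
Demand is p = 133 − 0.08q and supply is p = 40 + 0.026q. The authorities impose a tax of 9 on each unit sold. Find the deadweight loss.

382.08

Competitive equilibrium: 133 − 0.08q = 40 + 0.026q → q* = 877.3585, p* = 62.8113.
With the tax, the buyer price exceeds the seller price by 9: (133 − 0.08q) − (40 + 0.026q) = 9 → q' = 792.4528.
Δq = 877.3585 − 792.4528 = 84.9057; the wedge equals the tax, 9.
DWL = ½ × 84.9057 × 9 = 382.08.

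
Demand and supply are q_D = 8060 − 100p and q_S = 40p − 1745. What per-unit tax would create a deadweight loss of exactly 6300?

21

In inverse form: demand p = 80.6 − 0.01q, supply p = 43.625 + 0.025q.
Competitive equilibrium: 80.6 − 0.01q = 43.625 + 0.025q → q* = 1056.4286, p* = 70.0357.
A tax t gives Δq = t/0.035 and wedge t, so DWL = t²/0.07.
t²/0.07 = 6300 → t² = 441 → t = 21.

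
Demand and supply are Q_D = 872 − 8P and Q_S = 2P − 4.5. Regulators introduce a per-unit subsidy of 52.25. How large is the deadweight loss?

2184.05

In inverse form: demand P = 109 − 0.125Q, supply P = 2.25 + 0.5Q.
Competitive equilibrium: 109 − 0.125Q = 2.25 + 0.5Q → Q* = 170.8, P* = 87.65.
The subsidy lowers effective supply by 52.25: P = 0.5Q − 50.
New quantity: 109 − 0.125Q = 0.5Q − 50 → Q' = 254.4.
Overproduction ΔQ = 254.4 − 170.8 = 83.6; wedge = subsidy = 52.25.
Welfare loss = ½ × 83.6 × 52.25 = 2184.05.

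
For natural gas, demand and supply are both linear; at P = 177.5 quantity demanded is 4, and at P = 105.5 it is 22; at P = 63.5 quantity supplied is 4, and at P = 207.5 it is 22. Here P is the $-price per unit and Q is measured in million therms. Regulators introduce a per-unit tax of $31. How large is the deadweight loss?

$40.04 million

Demand slope = (105.5 − 177.5)/(22 − 4) = −4, so P = 193.5 − 4Q.
Supply slope = (207.5 − 63.5)/(22 − 4) = 8, so P = 31.5 + 8Q.
Competitive equilibrium: 193.5 − 4Q = 31.5 + 8Q → Q* = 13.5, P* = 139.5.
With the tax, the buyer price exceeds the seller price by 31: (193.5 − 4Q) − (31.5 + 8Q) = 31 → Q' = 10.9167.
ΔQ = 13.5 − 10.9167 = 2.5833; the wedge equals the tax, 31.
Deadweight loss = ½ × 2.5833 × 31 = $40.04 million.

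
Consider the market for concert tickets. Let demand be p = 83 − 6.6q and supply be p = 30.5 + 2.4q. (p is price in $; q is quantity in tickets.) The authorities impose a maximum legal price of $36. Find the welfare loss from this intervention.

$56.45

Competitive equilibrium: 83 − 6.6q = 30.5 + 2.4q → q* = 5.83333, p* = 44.5.
At the ceiling p = 36, quantity supplied = (36 − 30.5)/2.4 = 2.29167.
Willingness to pay at q' = 2.29167: 83 − 6.6·2.29167 = 67.87498.
Δq = 5.83333 − 2.29167 = 3.54166; wedge = 67.87498 − 36 = 31.87498.
DWL = ½ × 3.54166 × 31.87498 = $56.45.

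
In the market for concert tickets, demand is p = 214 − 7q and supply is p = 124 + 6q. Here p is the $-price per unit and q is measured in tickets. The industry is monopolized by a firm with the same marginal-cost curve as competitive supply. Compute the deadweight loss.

Competitive equilibrium: 214 − 7q = 124 + 6q → q* = 6.9231, p* = 165.5385.
Marginal revenue: MR = 214 − 14q. Set MR = MC: 214 − 14q = 124 + 6q → q_m = 4.5.
Price p_m = 214 − 7·4.5 = 182.5; MC(q_m) = 124 + 6·4.5 = 151.
Competitive q* = 6.9231, so Δq = 2.4231; wedge = 182.5 − 151 = 31.5.
Welfare loss = ½ × 2.4231 × 31.5 = $38.16.

$38.16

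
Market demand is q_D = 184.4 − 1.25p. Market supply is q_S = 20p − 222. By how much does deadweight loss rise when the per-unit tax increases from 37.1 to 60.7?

In inverse form: demand p = 147.52 − 0.8q, supply p = 11.1 + 0.05q.
Competitive equilibrium: 147.52 − 0.8q = 11.1 + 0.05q → q* = 160.4941, p* = 19.1247.
For a per-unit tax t: Δq = t/0.85, so DWL = ½·t·(t/0.85) = t²/1.7.
At t = 37.1: DWL = 809.653. At t = 60.7: DWL = 2167.347.
Increase = 2167.347 − 809.653 = 1357.69.

1357.69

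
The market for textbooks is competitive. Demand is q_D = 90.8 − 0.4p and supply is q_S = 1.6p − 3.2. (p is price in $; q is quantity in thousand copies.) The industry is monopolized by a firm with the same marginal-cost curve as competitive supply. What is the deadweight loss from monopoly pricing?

In inverse form: demand p = 227 − 2.5q, supply p = 2 + 0.625q.
Competitive equilibrium: 227 − 2.5q = 2 + 0.625q → q* = 72, p* = 47.
Marginal revenue: MR = 227 − 5q. Set MR = MC: 227 − 5q = 2 + 0.625q → q_m = 40.
Price p_m = 227 − 2.5·40 = 127; MC(q_m) = 2 + 0.625·40 = 27.
Competitive q* = 72, so Δq = 32; wedge = 127 − 27 = 100.
The triangle = ½ × 32 × 100 = $1600 thousand.

$1600 thousand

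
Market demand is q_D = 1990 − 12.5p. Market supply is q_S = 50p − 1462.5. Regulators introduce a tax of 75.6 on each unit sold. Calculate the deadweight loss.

28576.80

In inverse form: demand p = 159.2 − 0.08q, supply p = 29.25 + 0.02q.
Competitive equilibrium: 159.2 − 0.08q = 29.25 + 0.02q → q* = 1299.5, p* = 55.24.
With the tax, the buyer price exceeds the seller price by 75.6: (159.2 − 0.08q) − (29.25 + 0.02q) = 75.6 → q' = 543.5.
Δq = 1299.5 − 543.5 = 756; the wedge equals the tax, 75.6.
Deadweight loss = ½ × 756 × 75.6 = 28576.80.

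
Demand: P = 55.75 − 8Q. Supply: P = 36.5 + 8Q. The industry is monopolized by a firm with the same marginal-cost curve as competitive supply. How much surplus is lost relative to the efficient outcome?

1.29

Competitive equilibrium: 55.75 − 8Q = 36.5 + 8Q → Q* = 1.2031, P* = 46.125.
Marginal revenue: MR = 55.75 − 16Q. Set MR = MC: 55.75 − 16Q = 36.5 + 8Q → Q_m = 0.8021.
Price P_m = 55.75 − 8·0.8021 = 49.3332; MC(Q_m) = 36.5 + 8·0.8021 = 42.9168.
Competitive Q* = 1.2031, so ΔQ = 0.401; wedge = 49.3332 − 42.9168 = 6.4164.
Deadweight loss = ½ × 0.401 × 6.4164 = 1.29.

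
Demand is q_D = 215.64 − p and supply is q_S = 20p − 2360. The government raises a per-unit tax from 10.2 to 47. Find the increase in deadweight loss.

1002.36

In inverse form: demand p = 215.64 − q, supply p = 118 + 0.05q.
Competitive equilibrium: 215.64 − q = 118 + 0.05q → q* = 92.9905, p* = 122.6495.
For a per-unit tax t: Δq = t/1.05, so DWL = ½·t·(t/1.05) = t²/2.1.
At t = 10.2: DWL = 49.543. At t = 47: DWL = 1051.905.
Increase = 1051.905 − 49.543 = 1002.36.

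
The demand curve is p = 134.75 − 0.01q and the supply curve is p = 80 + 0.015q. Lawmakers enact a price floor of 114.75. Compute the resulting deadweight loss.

Competitive equilibrium: 134.75 − 0.01q = 80 + 0.015q → q* = 2190, p* = 112.85.
At the floor p = 114.75, quantity demanded = (134.75 − 114.75)/0.01 = 2000.
Sellers' marginal cost at q' = 2000: 80 + 0.015·2000 = 110.
Δq = 2190 − 2000 = 190; wedge = 114.75 − 110 = 4.75.
Welfare loss = ½ × 190 × 4.75 = 451.25.

451.25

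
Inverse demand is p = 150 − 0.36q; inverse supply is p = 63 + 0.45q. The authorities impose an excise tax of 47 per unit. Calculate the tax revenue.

Competitive equilibrium: 150 − 0.36q = 63 + 0.45q → q* = 107.4074, p* = 111.3333.
With the tax, the buyer price exceeds the seller price by 47: (150 − 0.36q) − (63 + 0.45q) = 47 → q' = 49.3827.
Tax revenue = 47 × 49.3827 = 2320.99.

2320.99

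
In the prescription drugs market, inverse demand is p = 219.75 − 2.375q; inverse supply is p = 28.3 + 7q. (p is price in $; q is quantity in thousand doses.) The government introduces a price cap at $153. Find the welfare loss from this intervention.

Competitive equilibrium: 219.75 − 2.375q = 28.3 + 7q → q* = 20.4213, p* = 171.2493.
At the ceiling p = 153, quantity supplied = (153 − 28.3)/7 = 17.8143.
Willingness to pay at q' = 17.8143: 219.75 − 2.375·17.8143 = 177.441.
Δq = 20.4213 − 17.8143 = 2.607; wedge = 177.441 − 153 = 24.441.
DWL = ½ × 2.607 × 24.441 = $31.86 thousand.

$31.86 thousand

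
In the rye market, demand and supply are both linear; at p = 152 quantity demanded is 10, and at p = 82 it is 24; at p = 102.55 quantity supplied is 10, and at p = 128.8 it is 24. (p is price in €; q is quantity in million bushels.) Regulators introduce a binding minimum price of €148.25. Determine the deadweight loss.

€142.69 million

Demand slope = (82 − 152)/(24 − 10) = −5, so p = 202 − 5q.
Supply slope = (128.8 − 102.55)/(24 − 10) = 1.875, so p = 83.8 + 1.875q.
Competitive equilibrium: 202 − 5q = 83.8 + 1.875q → q* = 17.1927, p* = 116.0364.
At the floor p = 148.25, quantity demanded = (202 − 148.25)/5 = 10.75.
Sellers' marginal cost at q' = 10.75: 83.8 + 1.875·10.75 = 103.9563.
Δq = 17.1927 − 10.75 = 6.4427; wedge = 148.25 − 103.9563 = 44.2937.
Deadweight loss = ½ × 6.4427 × 44.2937 = €142.69 million.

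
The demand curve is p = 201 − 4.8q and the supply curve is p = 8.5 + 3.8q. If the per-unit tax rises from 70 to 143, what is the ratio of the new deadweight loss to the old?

Competitive equilibrium: 201 − 4.8q = 8.5 + 3.8q → q* = 22.3837, p* = 93.5581.
For a per-unit tax t: Δq = t/8.6, so DWL = ½·t·(t/8.6) = t²/17.2.
At t = 70: DWL = 284.884. At t = 143: DWL = 1188.895.
Ratio = (143/70)² = 4.173.

4.173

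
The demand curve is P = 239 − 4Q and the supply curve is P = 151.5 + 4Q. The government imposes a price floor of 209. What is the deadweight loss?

Competitive equilibrium: 239 − 4Q = 151.5 + 4Q → Q* = 10.9375, P* = 195.25.
At the floor P = 209, quantity demanded = (239 − 209)/4 = 7.5.
Sellers' marginal cost at Q' = 7.5: 151.5 + 4·7.5 = 181.5.
ΔQ = 10.9375 − 7.5 = 3.4375; wedge = 209 − 181.5 = 27.5.
DWL = ½ × 3.4375 × 27.5 = 47.27.

47.27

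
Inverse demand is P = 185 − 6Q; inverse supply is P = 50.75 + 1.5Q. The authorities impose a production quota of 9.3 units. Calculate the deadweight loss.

Competitive equilibrium: 185 − 6Q = 50.75 + 1.5Q → Q* = 17.9, P* = 77.6.
At Q = 9.3: demand price = 185 − 6·9.3 = 129.2; supply price = 50.75 + 1.5·9.3 = 64.7.
ΔQ = 17.9 − 9.3 = 8.6; wedge = 129.2 − 64.7 = 64.5.
Welfare loss = ½ × 8.6 × 64.5 = 277.35.

277.35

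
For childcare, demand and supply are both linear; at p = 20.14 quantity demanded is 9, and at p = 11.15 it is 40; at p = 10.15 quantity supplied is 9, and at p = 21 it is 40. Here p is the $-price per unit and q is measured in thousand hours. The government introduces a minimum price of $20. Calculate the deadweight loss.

Demand slope = (11.15 − 20.14)/(40 − 9) = −0.29, so p = 22.75 − 0.29q.
Supply slope = (21 − 10.15)/(40 − 9) = 0.35, so p = 7 + 0.35q.
Competitive equilibrium: 22.75 − 0.29q = 7 + 0.35q → q* = 24.6094, p* = 15.6133.
At the floor p = 20, quantity demanded = (22.75 − 20)/0.29 = 9.4828.
Sellers' marginal cost at q' = 9.4828: 7 + 0.35·9.4828 = 10.319.
Δq = 24.6094 − 9.4828 = 15.1266; wedge = 20 − 10.319 = 9.681.
Deadweight loss = ½ × 15.1266 × 9.681 = $73.22 thousand.

$73.22 thousand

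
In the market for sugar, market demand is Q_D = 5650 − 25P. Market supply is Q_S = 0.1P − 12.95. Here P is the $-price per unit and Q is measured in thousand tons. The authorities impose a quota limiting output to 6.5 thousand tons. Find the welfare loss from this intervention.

In inverse form: demand P = 226 − 0.04Q, supply P = 129.5 + 10Q.
Competitive equilibrium: 226 − 0.04Q = 129.5 + 10Q → Q* = 9.6116, P* = 225.6155.
At Q = 6.5: demand price = 226 − 0.04·6.5 = 225.74; supply price = 129.5 + 10·6.5 = 194.5.
ΔQ = 9.6116 − 6.5 = 3.1116; wedge = 225.74 − 194.5 = 31.24.
Welfare loss = ½ × 3.1116 × 31.24 = $48.60 thousand.

$48.60 thousand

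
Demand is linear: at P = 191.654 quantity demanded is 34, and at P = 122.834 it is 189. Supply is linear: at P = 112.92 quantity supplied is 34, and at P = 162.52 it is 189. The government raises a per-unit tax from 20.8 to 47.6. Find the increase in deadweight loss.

Demand slope = (122.834 − 191.654)/(189 − 34) = −0.444, so P = 206.75 − 0.444Q.
Supply slope = (162.52 − 112.92)/(189 − 34) = 0.32, so P = 102.04 + 0.32Q.
Competitive equilibrium: 206.75 − 0.444Q = 102.04 + 0.32Q → Q* = 137.055, P* = 145.8976.
For a per-unit tax t: ΔQ = t/0.764, so DWL = ½·t·(t/0.764) = t²/1.528.
At t = 20.8: DWL = 283.141. At t = 47.6: DWL = 1482.827.
Increase = 1482.827 − 283.141 = 1199.69.

1199.69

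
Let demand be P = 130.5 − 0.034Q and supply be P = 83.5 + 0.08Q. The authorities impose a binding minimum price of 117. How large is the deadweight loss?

13.21

Competitive equilibrium: 130.5 − 0.034Q = 83.5 + 0.08Q → Q* = 412.2807, P* = 116.4825.
At the floor P = 117, quantity demanded = (130.5 − 117)/0.034 = 397.0588.
Sellers' marginal cost at Q' = 397.0588: 83.5 + 0.08·397.0588 = 115.2647.
ΔQ = 412.2807 − 397.0588 = 15.2219; wedge = 117 − 115.2647 = 1.7353.
Welfare loss = ½ × 15.2219 × 1.7353 = 13.21.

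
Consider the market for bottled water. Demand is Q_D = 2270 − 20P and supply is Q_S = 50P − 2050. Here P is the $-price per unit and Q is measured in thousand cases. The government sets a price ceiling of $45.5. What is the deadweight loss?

$23004.02 thousand

In inverse form: demand P = 113.5 − 0.05Q, supply P = 41 + 0.02Q.
Competitive equilibrium: 113.5 − 0.05Q = 41 + 0.02Q → Q* = 1035.7143, P* = 61.7143.
At the ceiling P = 45.5, quantity supplied = (45.5 − 41)/0.02 = 225.
Willingness to pay at Q' = 225: 113.5 − 0.05·225 = 102.25.
ΔQ = 1035.7143 − 225 = 810.7143; wedge = 102.25 − 45.5 = 56.75.
Welfare loss = ½ × 810.7143 × 56.75 = $23004.02 thousand.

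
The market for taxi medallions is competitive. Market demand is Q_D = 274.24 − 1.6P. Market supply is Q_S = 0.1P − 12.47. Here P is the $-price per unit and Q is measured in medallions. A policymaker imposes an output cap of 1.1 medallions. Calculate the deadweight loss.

In inverse form: demand P = 171.4 − 0.625Q, supply P = 124.7 + 10Q.
Competitive equilibrium: 171.4 − 0.625Q = 124.7 + 10Q → Q* = 4.3953, P* = 168.6529.
At Q = 1.1: demand price = 171.4 − 0.625·1.1 = 170.7125; supply price = 124.7 + 10·1.1 = 135.7.
ΔQ = 4.3953 − 1.1 = 3.2953; wedge = 170.7125 − 135.7 = 35.0125.
DWL = ½ × 3.2953 × 35.0125 = $57.69.

$57.69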